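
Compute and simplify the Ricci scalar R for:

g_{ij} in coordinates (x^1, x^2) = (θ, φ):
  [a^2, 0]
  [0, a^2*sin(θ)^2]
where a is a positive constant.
Non-zero Christoffel symbols (Γ^k_{ij} = Γ^k_{ji}):
Γ^θ_{φ φ} = -sin(2*θ)/2
Γ^φ_{θ φ} = 1/tan(θ)
Ricci tensor (R_{ij} = R^k_{ikj}): R_{θθ} = 1, R_{θφ} = 0, R_{φφ} = sin(θ)^2
Inverse metric: g^{θθ} = 1/a^2, g^{φφ} = 1/(a^2*sin(θ)^2)
R = g^{ij} R_{ij} = (1/a^2)(1) + (1/(a^2*sin(θ)^2))(sin(θ)^2) = 2/a^2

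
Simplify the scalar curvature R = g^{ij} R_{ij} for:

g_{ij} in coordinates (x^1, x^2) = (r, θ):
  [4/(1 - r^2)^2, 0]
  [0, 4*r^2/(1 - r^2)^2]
Non-zero Christoffel symbols (Γ^k_{ij} = Γ^k_{ji}):
Γ^r_{r r} = 2*r/(1 - r^2)
Γ^r_{θ θ} = (r^3 + r)/(r^2 - 1)
Γ^θ_{r θ} = (-r^2 - 1)/(r^3 - r)
Ricci tensor (R_{ij} = R^k_{ikj}): R_{rr} = -4/(r^2 - 1)^2, R_{rθ} = 0, R_{θθ} = -4*r^2/(r^2 - 1)^2
Inverse metric: g^{rr} = (1 - r^2)^2/4, g^{θθ} = (1 - r^2)^2/(4*r^2)
R = g^{ij} R_{ij} = ((1 - r^2)^2/4)(-4/(r^2 - 1)^2) + ((1 - r^2)^2/(4*r^2))(-4*r^2/(r^2 - 1)^2) = -2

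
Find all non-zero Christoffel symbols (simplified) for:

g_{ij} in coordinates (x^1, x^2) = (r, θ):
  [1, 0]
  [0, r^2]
Using Γ^k_{ij} = (1/2) g^{km} (∂_i g_{mj} + ∂_j g_{mi} - ∂_m g_{ij}); the metric is diagonal, so only the m = k term contributes.
Non-zero symbols (using the symmetry Γ^k_{ij} = Γ^k_{ji}):
Γ^r_{θ θ} = (1/2) g^{rr} (∂_θ g_{rθ} + ∂_θ g_{rθ} - ∂_r g_{θθ}) = (1/2)(1)((0) + (0) - (2*r)) = -r
Γ^θ_{r θ} = (1/2) g^{θθ} (∂_r g_{θθ} + ∂_θ g_{θr} - ∂_θ g_{rθ}) = (1/2)(1/r^2)((2*r) + (0) - (0)) = 1/r
All other Christoffel symbols are zero.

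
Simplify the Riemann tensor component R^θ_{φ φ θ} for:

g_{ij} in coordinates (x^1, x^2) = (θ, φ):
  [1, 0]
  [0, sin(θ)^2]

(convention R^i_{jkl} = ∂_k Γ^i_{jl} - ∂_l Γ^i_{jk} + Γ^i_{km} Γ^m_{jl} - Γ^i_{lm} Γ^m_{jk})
Non-zero Christoffel symbols (Γ^k_{ij} = Γ^k_{ji}):
Γ^θ_{φ φ} = -sin(2*θ)/2
Γ^φ_{θ φ} = 1/tan(θ)
R^θ_{φ φ θ} = ∂_φ Γ^θ_{φ θ} - ∂_θ Γ^θ_{φ φ} + Γ^θ_{φ m} Γ^m_{φ θ} - Γ^θ_{θ m} Γ^m_{φ φ}
  = (0) - (-cos(2*θ)) + (-cos(θ)^2) - (0) = -sin(θ)^2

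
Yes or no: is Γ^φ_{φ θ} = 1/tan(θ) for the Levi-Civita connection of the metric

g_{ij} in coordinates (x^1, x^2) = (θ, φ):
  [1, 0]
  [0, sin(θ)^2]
Γ^φ_{φ θ} = (1/2) g^{φφ} (∂_φ g_{φθ} + ∂_θ g_{φφ} - ∂_φ g_{φθ}) = (1/2)(1/sin(θ)^2)((0) + (sin(2*θ)) - (0)) = 1/tan(θ)
This equals the proposed value 1/tan(θ).
Yes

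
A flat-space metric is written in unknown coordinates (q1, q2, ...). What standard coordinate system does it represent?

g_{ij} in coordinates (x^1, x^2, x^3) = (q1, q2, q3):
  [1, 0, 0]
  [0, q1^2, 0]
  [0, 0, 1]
The line element ds^2 = dq1^2 + q1^2 dq2^2 + dq3^2 is dr^2 + r^2 dθ^2 + dz^2 with q1 = r, q2 = θ, q3 = z.
cylindrical coordinates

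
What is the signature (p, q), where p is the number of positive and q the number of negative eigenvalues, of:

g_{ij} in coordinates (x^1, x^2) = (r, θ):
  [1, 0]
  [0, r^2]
The metric is diagonal, so its eigenvalues are the diagonal entries: 1, r^2 (at a generic point, where coordinate-dependent entries are positive).
2 positive, 0 negative.
(2, 0) - Riemannian (positive definite)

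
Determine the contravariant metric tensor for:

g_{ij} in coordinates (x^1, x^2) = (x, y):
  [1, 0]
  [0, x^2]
The metric is diagonal, so g^{ij} is diagonal with entries 1/g_{ii}: diag(1, 1/(x^2)).
g^{ij}:
  [1, 0]
  [0, 1/x^2]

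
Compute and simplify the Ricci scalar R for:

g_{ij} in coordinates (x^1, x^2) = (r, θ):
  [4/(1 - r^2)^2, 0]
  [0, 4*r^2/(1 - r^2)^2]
Non-zero Christoffel symbols (Γ^k_{ij} = Γ^k_{ji}):
Γ^r_{r r} = 2*r/(1 - r^2)
Γ^r_{θ θ} = (r^3 + r)/(r^2 - 1)
Γ^θ_{r θ} = (-r^2 - 1)/(r^3 - r)
Ricci tensor (R_{ij} = R^k_{ikj}): R_{rr} = -4/(r^2 - 1)^2, R_{rθ} = 0, R_{θθ} = -4*r^2/(r^2 - 1)^2
Inverse metric: g^{rr} = (1 - r^2)^2/4, g^{θθ} = (1 - r^2)^2/(4*r^2)
R = g^{ij} R_{ij} = ((1 - r^2)^2/4)(-4/(r^2 - 1)^2) + ((1 - r^2)^2/(4*r^2))(-4*r^2/(r^2 - 1)^2) = -2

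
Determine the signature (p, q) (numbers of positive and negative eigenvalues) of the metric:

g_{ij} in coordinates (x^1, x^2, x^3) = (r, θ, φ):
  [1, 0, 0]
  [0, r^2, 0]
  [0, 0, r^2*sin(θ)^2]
The metric is diagonal, so its eigenvalues are the diagonal entries: 1, r^2, r^2*sin(θ)^2 (at a generic point, where coordinate-dependent entries are positive).
3 positive, 0 negative.
(3, 0) - Riemannian (positive definite)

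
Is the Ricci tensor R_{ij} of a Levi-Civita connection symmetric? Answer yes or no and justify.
R_{ij} = R^k_{ikj}; the pair symmetry R_{kilj} = R_{ljki} gives R_{ij} = R_{ji}.
Yes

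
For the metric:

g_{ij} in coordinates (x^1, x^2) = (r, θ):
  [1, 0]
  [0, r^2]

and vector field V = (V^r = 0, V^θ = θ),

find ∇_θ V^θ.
Non-zero Christoffel symbols:
Γ^r_{θ θ} = -r
Γ^θ_{r θ} = 1/r
∇_θ V^θ = ∂_θ V^θ + Γ^θ_{θ j} V^j
  = (1) + (1/r)(0) + (0)(θ)
  = 1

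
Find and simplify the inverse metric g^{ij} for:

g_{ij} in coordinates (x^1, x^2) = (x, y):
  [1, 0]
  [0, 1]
The metric is diagonal, so g^{ij} is diagonal with entries 1/g_{ii}: diag(1, 1).
g^{ij}:
  [1, 0]
  [0, 1]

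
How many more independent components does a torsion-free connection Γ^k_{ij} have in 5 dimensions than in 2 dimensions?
Independent components in n dimensions: n × n(n+1)/2 = n^2(n+1)/2.
5D: 5 × 15 = 75
2D: 2 × 3 = 6
Difference = 75 - 6 = 69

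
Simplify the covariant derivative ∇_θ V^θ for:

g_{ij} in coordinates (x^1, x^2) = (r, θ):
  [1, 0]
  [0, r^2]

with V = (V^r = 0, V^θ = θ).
Non-zero Christoffel symbols:
Γ^r_{θ θ} = -r
Γ^θ_{r θ} = 1/r
∇_θ V^θ = ∂_θ V^θ + Γ^θ_{θ j} V^j
  = (1) + (1/r)(0) + (0)(θ)
  = 1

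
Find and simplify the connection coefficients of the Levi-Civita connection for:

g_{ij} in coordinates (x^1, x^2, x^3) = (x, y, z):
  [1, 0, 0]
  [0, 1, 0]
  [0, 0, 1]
Using Γ^k_{ij} = (1/2) g^{km} (∂_i g_{mj} + ∂_j g_{mi} - ∂_m g_{ij}); the metric is diagonal, so only the m = k term contributes.
Every metric component is constant, so all ∂_m g_{ij} = 0 and every Christoffel symbol vanishes.
All Christoffel symbols are zero.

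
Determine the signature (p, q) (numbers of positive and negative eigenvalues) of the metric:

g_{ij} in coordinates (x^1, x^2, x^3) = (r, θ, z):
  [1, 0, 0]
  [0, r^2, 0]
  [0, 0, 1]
The metric is diagonal, so its eigenvalues are the diagonal entries: 1, r^2, 1 (at a generic point, where coordinate-dependent entries are positive).
3 positive, 0 negative.
(3, 0) - Riemannian (positive definite)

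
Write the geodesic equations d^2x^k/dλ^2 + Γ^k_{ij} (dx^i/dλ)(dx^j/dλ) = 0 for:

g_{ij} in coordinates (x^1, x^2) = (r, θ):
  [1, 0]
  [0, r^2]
Geodesic equation: d^2x^k/dλ^2 + Γ^k_{ij} (dx^i/dλ)(dx^j/dλ) = 0.
Non-zero Christoffel symbols:
Γ^r_{θ θ} = -r
Γ^θ_{r θ} = 1/r
Substituting (the symmetric pair Γ^k_{ij}, Γ^k_{ji} combines into a factor 2):
d^2r/dλ^2 - r (dθ/dλ)^2 = 0
d^2θ/dλ^2 + (2/r) (dr/dλ)(dθ/dλ) = 0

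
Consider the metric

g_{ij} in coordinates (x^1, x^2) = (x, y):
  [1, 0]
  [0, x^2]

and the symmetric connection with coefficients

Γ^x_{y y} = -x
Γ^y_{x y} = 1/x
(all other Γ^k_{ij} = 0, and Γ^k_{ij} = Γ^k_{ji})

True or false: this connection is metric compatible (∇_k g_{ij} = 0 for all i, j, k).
Using ∇_k g_{ij} = ∂_k g_{ij} - Γ^m_{ki} g_{mj} - Γ^m_{kj} g_{im}:
e.g. ∇_x g_{yy} = (2*x) - (x) - (x) = 0
Every component ∇_k g_{ij} vanishes: the connection is metric compatible.
True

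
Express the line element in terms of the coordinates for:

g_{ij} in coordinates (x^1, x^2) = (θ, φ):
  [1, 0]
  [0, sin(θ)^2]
ds^2 = g_{ij} dx^i dx^j; only the non-zero components contribute.
ds^2 = dθ^2 + sin(θ)^2 dφ^2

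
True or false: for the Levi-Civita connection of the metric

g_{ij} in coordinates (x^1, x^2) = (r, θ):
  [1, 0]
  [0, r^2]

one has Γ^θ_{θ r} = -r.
Γ^θ_{θ r} = (1/2) g^{θθ} (∂_θ g_{θr} + ∂_r g_{θθ} - ∂_θ g_{θr}) = (1/2)(1/r^2)((0) + (2*r) - (0)) = 1/r
This differs from the proposed value -r.
False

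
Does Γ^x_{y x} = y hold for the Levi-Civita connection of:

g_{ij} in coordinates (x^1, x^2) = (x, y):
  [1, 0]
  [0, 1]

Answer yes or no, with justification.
Γ^x_{y x} = (1/2) g^{xx} (∂_y g_{xx} + ∂_x g_{xy} - ∂_x g_{yx}) = (1/2)(1)((0) + (0) - (0)) = 0
This differs from the proposed value y.
No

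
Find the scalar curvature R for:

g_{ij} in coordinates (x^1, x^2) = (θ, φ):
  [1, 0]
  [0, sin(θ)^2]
Non-zero Christoffel symbols (Γ^k_{ij} = Γ^k_{ji}):
Γ^θ_{φ φ} = -sin(2*θ)/2
Γ^φ_{θ φ} = 1/tan(θ)
Ricci tensor (R_{ij} = R^k_{ikj}): R_{θθ} = 1, R_{θφ} = 0, R_{φφ} = sin(θ)^2
Inverse metric: g^{θθ} = 1, g^{φφ} = 1/sin(θ)^2
R = g^{ij} R_{ij} = (1)(1) + (1/sin(θ)^2)(sin(θ)^2) = 2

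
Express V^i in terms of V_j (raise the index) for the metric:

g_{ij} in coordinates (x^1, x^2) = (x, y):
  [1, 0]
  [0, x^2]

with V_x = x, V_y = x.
Inverse metric (diagonal): g^{xx} = 1, g^{yy} = 1/x^2
V^i = g^{ij} V_j:
V^x = (1)(x) + (0)(x) = x
V^y = (0)(x) + (1/x^2)(x) = 1/x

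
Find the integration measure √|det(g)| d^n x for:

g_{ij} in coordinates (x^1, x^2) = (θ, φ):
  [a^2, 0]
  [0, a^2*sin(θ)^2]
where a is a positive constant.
det(g) = a^4*sin(θ)^2
√|det(g)| = a^2*sin(θ) (taking 0 < θ < π so that |sin(θ)| = sin(θ))
Volume element: dV = a^2*sin(θ) dθ dφ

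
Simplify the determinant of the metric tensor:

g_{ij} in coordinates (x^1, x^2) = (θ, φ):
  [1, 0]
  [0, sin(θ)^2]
For a 2×2 metric: det(g) = g_{11}·g_{22} - g_{12}·g_{21}
= (1)·(sin(θ)^2) - (0)·(0)
= sin(θ)^2 - 0
det(g) = sin(θ)^2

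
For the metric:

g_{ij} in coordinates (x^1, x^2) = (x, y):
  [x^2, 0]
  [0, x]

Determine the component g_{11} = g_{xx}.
With x^1 = x, x^2 = y, g_{11} = g_{xx} is the row-1, column-1 entry of the matrix.
g_{11} = x^2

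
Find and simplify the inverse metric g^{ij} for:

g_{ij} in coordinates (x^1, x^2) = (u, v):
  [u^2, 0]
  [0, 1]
The metric is diagonal, so g^{ij} is diagonal with entries 1/g_{ii}: diag(1/(u^2), 1).
g^{ij}:
  [1/u^2, 0]
  [0, 1]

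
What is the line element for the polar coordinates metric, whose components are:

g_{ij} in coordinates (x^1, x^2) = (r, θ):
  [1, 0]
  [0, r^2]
ds^2 = g_{ij} dx^i dx^j; only the non-zero components contribute.
ds^2 = dr^2 + r^2 dθ^2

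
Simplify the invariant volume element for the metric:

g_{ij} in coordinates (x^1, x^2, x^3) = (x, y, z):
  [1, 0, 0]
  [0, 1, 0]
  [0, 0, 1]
det(g) = 1
√|det(g)| = 1
Volume element: dV = 1 dx dy dz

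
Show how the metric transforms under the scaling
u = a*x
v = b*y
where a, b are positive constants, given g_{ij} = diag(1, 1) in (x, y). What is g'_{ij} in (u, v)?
Invert the transformation: x = u/a, y = v/b
g'_{ij} = (∂x^k/∂x'^i)(∂x^l/∂x'^j) g_{kl}; with g_{kl} = δ_{kl} this is Σ_k (∂x^k/∂x'^i)(∂x^k/∂x'^j).
Jacobian: ∂x/∂u = 1/a, ∂x/∂v = 0, ∂y/∂u = 0, ∂y/∂v = 1/b
g'_{uu} = (1/a)(1/a) + (0)(0) = 1/a^2
g'_{uv} = (1/a)(0) + (0)(1/b) = 0
g'_{vv} = (0)(0) + (1/b)(1/b) = 1/b^2
g'_{ij} = diag(1/a^2, 1/b^2)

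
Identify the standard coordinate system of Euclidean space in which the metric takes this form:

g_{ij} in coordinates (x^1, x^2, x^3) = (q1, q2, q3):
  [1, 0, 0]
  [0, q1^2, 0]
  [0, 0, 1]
The line element ds^2 = dq1^2 + q1^2 dq2^2 + dq3^2 is dr^2 + r^2 dθ^2 + dz^2 with q1 = r, q2 = θ, q3 = z.
cylindrical coordinates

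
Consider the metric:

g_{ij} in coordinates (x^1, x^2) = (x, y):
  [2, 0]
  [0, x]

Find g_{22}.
With x^1 = x, x^2 = y, g_{22} = g_{yy} is the row-2, column-2 entry of the matrix.
g_{22} = x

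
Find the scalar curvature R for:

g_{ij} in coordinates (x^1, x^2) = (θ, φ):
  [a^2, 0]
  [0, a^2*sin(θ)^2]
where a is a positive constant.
Non-zero Christoffel symbols (Γ^k_{ij} = Γ^k_{ji}):
Γ^θ_{φ φ} = -sin(2*θ)/2
Γ^φ_{θ φ} = 1/tan(θ)
Ricci tensor (R_{ij} = R^k_{ikj}): R_{θθ} = 1, R_{θφ} = 0, R_{φφ} = sin(θ)^2
Inverse metric: g^{θθ} = 1/a^2, g^{φφ} = 1/(a^2*sin(θ)^2)
R = g^{ij} R_{ij} = (1/a^2)(1) + (1/(a^2*sin(θ)^2))(sin(θ)^2) = 2/a^2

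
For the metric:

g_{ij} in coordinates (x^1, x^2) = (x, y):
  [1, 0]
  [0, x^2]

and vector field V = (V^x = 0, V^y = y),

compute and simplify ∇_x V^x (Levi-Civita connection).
Non-zero Christoffel symbols:
Γ^x_{y y} = -x
Γ^y_{x y} = 1/x
∇_x V^x = ∂_x V^x + Γ^x_{x j} V^j
  = (0) + (0)(0) + (0)(y)
  = 0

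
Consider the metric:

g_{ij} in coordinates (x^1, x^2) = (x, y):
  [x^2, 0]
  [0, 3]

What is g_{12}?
With x^1 = x, x^2 = y, g_{12} = g_{xy} is the row-1, column-2 entry of the matrix.
g_{12} = 0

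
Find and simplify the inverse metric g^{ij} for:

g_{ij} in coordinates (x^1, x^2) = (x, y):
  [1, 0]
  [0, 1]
The metric is diagonal, so g^{ij} is diagonal with entries 1/g_{ii}: diag(1, 1).
g^{ij}:
  [1, 0]
  [0, 1]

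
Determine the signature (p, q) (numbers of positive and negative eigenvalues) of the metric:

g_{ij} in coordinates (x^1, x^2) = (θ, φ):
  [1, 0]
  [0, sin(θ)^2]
The metric is diagonal, so its eigenvalues are the diagonal entries: 1, sin(θ)^2 (at a generic point, where coordinate-dependent entries are positive).
2 positive, 0 negative.
(2, 0) - Riemannian (positive definite)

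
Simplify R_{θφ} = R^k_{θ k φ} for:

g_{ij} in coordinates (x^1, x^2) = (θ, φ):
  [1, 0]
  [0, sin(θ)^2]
Non-zero Christoffel symbols (Γ^k_{ij} = Γ^k_{ji}):
Γ^θ_{φ φ} = -sin(2*θ)/2
Γ^φ_{θ φ} = 1/tan(θ)
R^θ_{θ θ φ} = 0 (a repeated index in an antisymmetric pair)
R^φ_{θ φ φ} = 0 (a repeated index in an antisymmetric pair)
R_{θφ} = R^θ_{θ θ φ} + R^φ_{θ φ φ} = (0) + (0) = 0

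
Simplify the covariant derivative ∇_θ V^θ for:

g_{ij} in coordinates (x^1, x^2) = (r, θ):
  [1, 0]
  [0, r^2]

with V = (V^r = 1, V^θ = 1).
Non-zero Christoffel symbols:
Γ^r_{θ θ} = -r
Γ^θ_{r θ} = 1/r
∇_θ V^θ = ∂_θ V^θ + Γ^θ_{θ j} V^j
  = (0) + (1/r)(1) + (0)(1)
  = 1/r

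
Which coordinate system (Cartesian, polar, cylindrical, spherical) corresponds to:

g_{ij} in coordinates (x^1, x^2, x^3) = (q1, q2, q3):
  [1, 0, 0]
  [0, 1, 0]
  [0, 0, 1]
All components are constant and the metric is the identity, i.e. orthonormal rectilinear coordinates.
Cartesian (3D) coordinates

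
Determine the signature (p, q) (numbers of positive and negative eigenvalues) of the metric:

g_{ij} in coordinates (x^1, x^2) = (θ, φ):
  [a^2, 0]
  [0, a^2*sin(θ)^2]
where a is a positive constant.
The metric is diagonal, so its eigenvalues are the diagonal entries: a^2, a^2*sin(θ)^2 (at a generic point, where coordinate-dependent entries are positive).
2 positive, 0 negative.
(2, 0) - Riemannian (positive definite)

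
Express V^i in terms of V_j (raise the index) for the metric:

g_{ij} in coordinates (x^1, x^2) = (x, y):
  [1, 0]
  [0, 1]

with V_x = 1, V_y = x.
Inverse metric (diagonal): g^{xx} = 1, g^{yy} = 1
V^i = g^{ij} V_j:
V^x = (1)(1) + (0)(x) = 1
V^y = (0)(1) + (1)(x) = x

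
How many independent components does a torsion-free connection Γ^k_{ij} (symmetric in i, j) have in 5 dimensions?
Γ^k_{ij} has n choices for the upper index and n(n+1)/2 independent symmetric lower index pairs.
Total = 5 × 5×6/2 = 5 × 15 = 75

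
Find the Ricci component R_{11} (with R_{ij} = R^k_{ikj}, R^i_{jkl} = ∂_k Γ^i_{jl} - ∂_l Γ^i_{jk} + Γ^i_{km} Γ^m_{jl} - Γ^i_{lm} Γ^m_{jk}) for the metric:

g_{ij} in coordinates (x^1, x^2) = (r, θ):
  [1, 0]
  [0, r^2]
Non-zero Christoffel symbols (Γ^k_{ij} = Γ^k_{ji}):
Γ^r_{θ θ} = -r
Γ^θ_{r θ} = 1/r
R^r_{r r r} = 0 (a repeated index in an antisymmetric pair)
R^θ_{r θ r} = ∂_θ Γ^θ_{r r} - ∂_r Γ^θ_{r θ} + Γ^θ_{θ m} Γ^m_{r r} - Γ^θ_{r m} Γ^m_{r θ}
  = (0) - (-1/r^2) + (0) - (1/r^2) = 0
R_{rr} = R^r_{r r r} + R^θ_{r θ r} = (0) + (0) = 0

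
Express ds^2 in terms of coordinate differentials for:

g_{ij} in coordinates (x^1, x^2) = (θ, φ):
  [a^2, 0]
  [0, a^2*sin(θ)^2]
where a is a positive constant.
ds^2 = g_{ij} dx^i dx^j; only the non-zero components contribute.
ds^2 = a^2 dθ^2 + a^2*sin(θ)^2 dφ^2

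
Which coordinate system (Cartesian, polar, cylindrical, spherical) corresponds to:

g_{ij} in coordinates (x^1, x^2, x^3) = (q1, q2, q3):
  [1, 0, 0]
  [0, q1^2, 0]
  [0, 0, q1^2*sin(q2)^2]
The line element ds^2 = dq1^2 + q1^2 dq2^2 + q1^2 sin(q2)^2 dq3^2 is dr^2 + r^2 dθ^2 + r^2 sin(θ)^2 dφ^2 with q1 = r, q2 = θ, q3 = φ.
spherical coordinates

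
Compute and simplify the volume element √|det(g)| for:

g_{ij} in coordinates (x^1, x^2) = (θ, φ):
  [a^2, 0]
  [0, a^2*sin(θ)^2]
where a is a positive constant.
det(g) = a^4*sin(θ)^2
√|det(g)| = a^2*sin(θ) (taking 0 < θ < π so that |sin(θ)| = sin(θ))
Volume element: dV = a^2*sin(θ) dθ dφ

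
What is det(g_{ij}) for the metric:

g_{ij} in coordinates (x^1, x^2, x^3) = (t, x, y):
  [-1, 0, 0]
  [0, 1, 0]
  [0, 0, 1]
Diagonal metric: det(g) = g_{11}·g_{22}·g_{33}
= (-1)·(1)·(1)
det(g) = -1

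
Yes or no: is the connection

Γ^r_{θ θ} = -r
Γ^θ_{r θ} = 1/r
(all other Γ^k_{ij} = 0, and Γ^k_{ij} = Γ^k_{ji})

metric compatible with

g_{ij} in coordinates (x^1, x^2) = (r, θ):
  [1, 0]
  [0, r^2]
Using ∇_k g_{ij} = ∂_k g_{ij} - Γ^m_{ki} g_{mj} - Γ^m_{kj} g_{im}:
e.g. ∇_r g_{θθ} = (2*r) - (r) - (r) = 0
Every component ∇_k g_{ij} vanishes: the connection is metric compatible.
Yes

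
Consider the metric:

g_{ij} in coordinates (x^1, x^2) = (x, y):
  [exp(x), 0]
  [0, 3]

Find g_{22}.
With x^1 = x, x^2 = y, g_{22} = g_{yy} is the row-2, column-2 entry of the matrix.
g_{22} = 3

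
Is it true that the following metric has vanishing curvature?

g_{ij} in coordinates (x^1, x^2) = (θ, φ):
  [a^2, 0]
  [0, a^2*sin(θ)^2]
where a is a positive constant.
Non-zero Christoffel symbols:
Γ^θ_{φ φ} = -sin(2*θ)/2
Γ^φ_{θ φ} = 1/tan(θ)
Ricci tensor: R_{θθ} = 1, R_{θφ} = 0, R_{φφ} = sin(θ)^2
The Ricci tensor is non-zero, so the Riemann tensor is non-zero: not flat.
No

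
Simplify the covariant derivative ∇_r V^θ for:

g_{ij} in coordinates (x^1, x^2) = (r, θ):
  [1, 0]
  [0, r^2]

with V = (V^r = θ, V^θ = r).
Non-zero Christoffel symbols:
Γ^r_{θ θ} = -r
Γ^θ_{r θ} = 1/r
∇_r V^θ = ∂_r V^θ + Γ^θ_{r j} V^j
  = (1) + (0)(θ) + (1/r)(r)
  = 2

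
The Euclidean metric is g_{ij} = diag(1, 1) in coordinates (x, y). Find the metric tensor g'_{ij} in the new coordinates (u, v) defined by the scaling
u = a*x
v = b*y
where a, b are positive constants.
Invert the transformation: x = u/a, y = v/b
g'_{ij} = (∂x^k/∂x'^i)(∂x^l/∂x'^j) g_{kl}; with g_{kl} = δ_{kl} this is Σ_k (∂x^k/∂x'^i)(∂x^k/∂x'^j).
Jacobian: ∂x/∂u = 1/a, ∂x/∂v = 0, ∂y/∂u = 0, ∂y/∂v = 1/b
g'_{uu} = (1/a)(1/a) + (0)(0) = 1/a^2
g'_{uv} = (1/a)(0) + (0)(1/b) = 0
g'_{vv} = (0)(0) + (1/b)(1/b) = 1/b^2
g'_{ij} = diag(1/a^2, 1/b^2)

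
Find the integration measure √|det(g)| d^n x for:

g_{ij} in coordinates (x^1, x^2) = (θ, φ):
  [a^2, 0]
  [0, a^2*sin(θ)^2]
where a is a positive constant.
det(g) = a^4*sin(θ)^2
√|det(g)| = a^2*sin(θ) (taking 0 < θ < π so that |sin(θ)| = sin(θ))
Volume element: dV = a^2*sin(θ) dθ dφ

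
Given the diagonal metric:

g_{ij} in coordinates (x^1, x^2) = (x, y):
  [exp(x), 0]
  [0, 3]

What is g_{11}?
With x^1 = x, x^2 = y, g_{11} = g_{xx} is the row-1, column-1 entry of the matrix.
g_{11} = exp(x)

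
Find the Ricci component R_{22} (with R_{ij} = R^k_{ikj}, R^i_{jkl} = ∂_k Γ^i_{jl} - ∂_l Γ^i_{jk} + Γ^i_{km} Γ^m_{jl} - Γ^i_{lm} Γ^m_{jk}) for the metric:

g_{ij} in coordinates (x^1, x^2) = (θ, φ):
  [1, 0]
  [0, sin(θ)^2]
Non-zero Christoffel symbols (Γ^k_{ij} = Γ^k_{ji}):
Γ^θ_{φ φ} = -sin(2*θ)/2
Γ^φ_{θ φ} = 1/tan(θ)
R^θ_{φ θ φ} = ∂_θ Γ^θ_{φ φ} - ∂_φ Γ^θ_{φ θ} + Γ^θ_{θ m} Γ^m_{φ φ} - Γ^θ_{φ m} Γ^m_{φ θ}
  = (-cos(2*θ)) - (0) + (0) - (-cos(θ)^2) = sin(θ)^2
R^φ_{φ φ φ} = 0 (a repeated index in an antisymmetric pair)
R_{φφ} = R^θ_{φ θ φ} + R^φ_{φ φ φ} = (sin(θ)^2) + (0) = sin(θ)^2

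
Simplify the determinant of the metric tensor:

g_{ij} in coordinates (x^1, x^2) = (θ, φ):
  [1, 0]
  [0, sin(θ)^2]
For a 2×2 metric: det(g) = g_{11}·g_{22} - g_{12}·g_{21}
= (1)·(sin(θ)^2) - (0)·(0)
= sin(θ)^2 - 0
det(g) = sin(θ)^2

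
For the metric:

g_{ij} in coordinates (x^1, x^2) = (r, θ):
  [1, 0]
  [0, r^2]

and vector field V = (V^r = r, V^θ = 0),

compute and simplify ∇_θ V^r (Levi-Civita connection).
Non-zero Christoffel symbols:
Γ^r_{θ θ} = -r
Γ^θ_{r θ} = 1/r
∇_θ V^r = ∂_θ V^r + Γ^r_{θ j} V^j
  = (0) + (0)(r) + (-r)(0)
  = 0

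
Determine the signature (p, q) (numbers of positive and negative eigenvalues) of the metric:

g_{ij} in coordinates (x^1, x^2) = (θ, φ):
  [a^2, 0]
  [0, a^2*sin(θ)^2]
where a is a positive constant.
The metric is diagonal, so its eigenvalues are the diagonal entries: a^2, a^2*sin(θ)^2 (at a generic point, where coordinate-dependent entries are positive).
2 positive, 0 negative.
(2, 0) - Riemannian (positive definite)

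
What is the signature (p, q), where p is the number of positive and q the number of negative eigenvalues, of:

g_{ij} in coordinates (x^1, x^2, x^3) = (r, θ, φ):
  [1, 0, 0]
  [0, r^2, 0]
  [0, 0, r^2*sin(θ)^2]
The metric is diagonal, so its eigenvalues are the diagonal entries: 1, r^2, r^2*sin(θ)^2 (at a generic point, where coordinate-dependent entries are positive).
3 positive, 0 negative.
(3, 0) - Riemannian (positive definite)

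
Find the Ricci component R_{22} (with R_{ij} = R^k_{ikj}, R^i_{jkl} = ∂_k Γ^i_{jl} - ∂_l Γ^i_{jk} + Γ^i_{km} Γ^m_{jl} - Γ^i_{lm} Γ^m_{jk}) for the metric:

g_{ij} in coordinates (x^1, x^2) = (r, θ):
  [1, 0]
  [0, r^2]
Non-zero Christoffel symbols (Γ^k_{ij} = Γ^k_{ji}):
Γ^r_{θ θ} = -r
Γ^θ_{r θ} = 1/r
R^r_{θ r θ} = ∂_r Γ^r_{θ θ} - ∂_θ Γ^r_{θ r} + Γ^r_{r m} Γ^m_{θ θ} - Γ^r_{θ m} Γ^m_{θ r}
  = (-1) - (0) + (0) - (-1) = 0
R^θ_{θ θ θ} = 0 (a repeated index in an antisymmetric pair)
R_{θθ} = R^r_{θ r θ} + R^θ_{θ θ θ} = (0) + (0) = 0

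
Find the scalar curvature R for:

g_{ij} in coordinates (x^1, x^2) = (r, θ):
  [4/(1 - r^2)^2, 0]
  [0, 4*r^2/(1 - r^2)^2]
Non-zero Christoffel symbols (Γ^k_{ij} = Γ^k_{ji}):
Γ^r_{r r} = 2*r/(1 - r^2)
Γ^r_{θ θ} = (r^3 + r)/(r^2 - 1)
Γ^θ_{r θ} = (-r^2 - 1)/(r^3 - r)
Ricci tensor (R_{ij} = R^k_{ikj}): R_{rr} = -4/(r^2 - 1)^2, R_{rθ} = 0, R_{θθ} = -4*r^2/(r^2 - 1)^2
Inverse metric: g^{rr} = (1 - r^2)^2/4, g^{θθ} = (1 - r^2)^2/(4*r^2)
R = g^{ij} R_{ij} = ((1 - r^2)^2/4)(-4/(r^2 - 1)^2) + ((1 - r^2)^2/(4*r^2))(-4*r^2/(r^2 - 1)^2) = -2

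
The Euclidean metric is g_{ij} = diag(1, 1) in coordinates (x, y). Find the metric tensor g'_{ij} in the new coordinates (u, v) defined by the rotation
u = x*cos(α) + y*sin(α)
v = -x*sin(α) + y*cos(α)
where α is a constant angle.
Invert the transformation: x = u*cos(α) - v*sin(α), y = u*sin(α) + v*cos(α)
g'_{ij} = (∂x^k/∂x'^i)(∂x^l/∂x'^j) g_{kl}; with g_{kl} = δ_{kl} this is Σ_k (∂x^k/∂x'^i)(∂x^k/∂x'^j).
Jacobian: ∂x/∂u = cos(α), ∂x/∂v = -sin(α), ∂y/∂u = sin(α), ∂y/∂v = cos(α)
g'_{uu} = (cos(α))(cos(α)) + (sin(α))(sin(α)) = 1
g'_{uv} = (cos(α))(-sin(α)) + (sin(α))(cos(α)) = 0
g'_{vv} = (-sin(α))(-sin(α)) + (cos(α))(cos(α)) = 1
g'_{ij} = diag(1, 1)
The Euclidean metric is invariant under rotations.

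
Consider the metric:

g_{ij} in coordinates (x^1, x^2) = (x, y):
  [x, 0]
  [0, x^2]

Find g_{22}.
With x^1 = x, x^2 = y, g_{22} = g_{yy} is the row-2, column-2 entry of the matrix.
g_{22} = x^2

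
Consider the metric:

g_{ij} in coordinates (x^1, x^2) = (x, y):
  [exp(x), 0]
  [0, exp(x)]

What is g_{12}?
With x^1 = x, x^2 = y, g_{12} = g_{xy} is the row-1, column-2 entry of the matrix.
g_{12} = 0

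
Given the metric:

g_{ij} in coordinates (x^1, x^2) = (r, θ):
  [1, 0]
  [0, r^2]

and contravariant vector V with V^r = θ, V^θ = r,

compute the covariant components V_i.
V_i = g_{ij} V^j:
V_r = (1)(θ) + (0)(r) = θ
V_θ = (0)(θ) + (r^2)(r) = r^3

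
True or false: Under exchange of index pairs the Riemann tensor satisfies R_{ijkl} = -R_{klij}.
The pair-exchange symmetry has a plus sign: R_{ijkl} = +R_{klij}.
False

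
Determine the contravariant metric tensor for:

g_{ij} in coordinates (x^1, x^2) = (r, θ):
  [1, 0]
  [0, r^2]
The metric is diagonal, so g^{ij} is diagonal with entries 1/g_{ii}: diag(1, 1/(r^2)).
g^{ij}:
  [1, 0]
  [0, 1/r^2]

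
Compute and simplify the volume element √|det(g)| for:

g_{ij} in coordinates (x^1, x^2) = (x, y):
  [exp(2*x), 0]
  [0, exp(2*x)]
det(g) = exp(4*x)
√|det(g)| = exp(2*x)
Volume element: dV = exp(2*x) dx dy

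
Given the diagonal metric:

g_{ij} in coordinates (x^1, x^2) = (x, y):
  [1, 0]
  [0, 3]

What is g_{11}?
With x^1 = x, x^2 = y, g_{11} = g_{xx} is the row-1, column-1 entry of the matrix.
g_{11} = 1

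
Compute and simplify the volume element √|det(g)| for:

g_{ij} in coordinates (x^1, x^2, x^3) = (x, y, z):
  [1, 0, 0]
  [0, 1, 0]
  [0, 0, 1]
det(g) = 1
√|det(g)| = 1
Volume element: dV = 1 dx dy dz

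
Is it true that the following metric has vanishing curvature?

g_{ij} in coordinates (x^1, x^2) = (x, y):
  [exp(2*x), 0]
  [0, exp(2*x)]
Non-zero Christoffel symbols:
Γ^x_{x x} = 1
Γ^x_{y y} = -1
Γ^y_{x y} = 1
Ricci tensor: R_{xx} = 0, R_{xy} = 0, R_{yy} = 0
All R_{ij} vanish; in 2 dimensions the Riemann tensor is fully determined by the Ricci tensor, so R^i_{jkl} = 0: the metric is flat (curvilinear coordinates on flat space).
Yes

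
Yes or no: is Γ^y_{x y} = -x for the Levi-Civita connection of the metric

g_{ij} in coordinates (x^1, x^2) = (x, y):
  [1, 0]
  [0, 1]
Γ^y_{x y} = (1/2) g^{yy} (∂_x g_{yy} + ∂_y g_{yx} - ∂_y g_{xy}) = (1/2)(1)((0) + (0) - (0)) = 0
This differs from the proposed value -x.
No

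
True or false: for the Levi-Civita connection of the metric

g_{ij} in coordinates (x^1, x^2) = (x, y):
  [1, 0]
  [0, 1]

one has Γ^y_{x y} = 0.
Γ^y_{x y} = (1/2) g^{yy} (∂_x g_{yy} + ∂_y g_{yx} - ∂_y g_{xy}) = (1/2)(1)((0) + (0) - (0)) = 0
This equals the proposed value 0.
True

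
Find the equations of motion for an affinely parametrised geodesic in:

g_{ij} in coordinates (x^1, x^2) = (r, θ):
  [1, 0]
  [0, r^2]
Geodesic equation: d^2x^k/dλ^2 + Γ^k_{ij} (dx^i/dλ)(dx^j/dλ) = 0.
Non-zero Christoffel symbols:
Γ^r_{θ θ} = -r
Γ^θ_{r θ} = 1/r
Substituting (the symmetric pair Γ^k_{ij}, Γ^k_{ji} combines into a factor 2):
d^2r/dλ^2 - r (dθ/dλ)^2 = 0
d^2θ/dλ^2 + (2/r) (dr/dλ)(dθ/dλ) = 0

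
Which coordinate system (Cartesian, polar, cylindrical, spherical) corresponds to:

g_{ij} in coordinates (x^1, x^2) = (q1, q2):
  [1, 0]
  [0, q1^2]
The line element ds^2 = dq1^2 + q1^2 dq2^2 is dr^2 + r^2 dθ^2 with q1 = r, q2 = θ.
polar coordinates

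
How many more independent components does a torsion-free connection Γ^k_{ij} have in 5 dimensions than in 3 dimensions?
Independent components in n dimensions: n × n(n+1)/2 = n^2(n+1)/2.
5D: 5 × 15 = 75
3D: 3 × 6 = 18
Difference = 75 - 18 = 57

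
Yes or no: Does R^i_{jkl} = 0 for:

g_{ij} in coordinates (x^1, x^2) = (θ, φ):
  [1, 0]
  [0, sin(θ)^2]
Non-zero Christoffel symbols:
Γ^θ_{φ φ} = -sin(2*θ)/2
Γ^φ_{θ φ} = 1/tan(θ)
Ricci tensor: R_{θθ} = 1, R_{θφ} = 0, R_{φφ} = sin(θ)^2
The Ricci tensor is non-zero, so the Riemann tensor is non-zero: not flat.
No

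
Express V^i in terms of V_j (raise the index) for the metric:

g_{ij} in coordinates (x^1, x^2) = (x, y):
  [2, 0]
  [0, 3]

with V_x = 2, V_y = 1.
Inverse metric (diagonal): g^{xx} = 1/2, g^{yy} = 1/3
V^i = g^{ij} V_j:
V^x = (1/2)(2) + (0)(1) = 1
V^y = (0)(2) + (1/3)(1) = 1/3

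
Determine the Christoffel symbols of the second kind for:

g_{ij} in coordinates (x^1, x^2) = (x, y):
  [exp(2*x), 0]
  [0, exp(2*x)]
Using Γ^k_{ij} = (1/2) g^{km} (∂_i g_{mj} + ∂_j g_{mi} - ∂_m g_{ij}); the metric is diagonal, so only the m = k term contributes.
Non-zero symbols (using the symmetry Γ^k_{ij} = Γ^k_{ji}):
Γ^x_{x x} = (1/2) g^{xx} (∂_x g_{xx} + ∂_x g_{xx} - ∂_x g_{xx}) = (1/2)(exp(-2*x))((2*exp(2*x)) + (2*exp(2*x)) - (2*exp(2*x))) = 1
Γ^x_{y y} = (1/2) g^{xx} (∂_y g_{xy} + ∂_y g_{xy} - ∂_x g_{yy}) = (1/2)(exp(-2*x))((0) + (0) - (2*exp(2*x))) = -1
Γ^y_{x y} = (1/2) g^{yy} (∂_x g_{yy} + ∂_y g_{yx} - ∂_y g_{xy}) = (1/2)(exp(-2*x))((2*exp(2*x)) + (0) - (0)) = 1
All other Christoffel symbols are zero.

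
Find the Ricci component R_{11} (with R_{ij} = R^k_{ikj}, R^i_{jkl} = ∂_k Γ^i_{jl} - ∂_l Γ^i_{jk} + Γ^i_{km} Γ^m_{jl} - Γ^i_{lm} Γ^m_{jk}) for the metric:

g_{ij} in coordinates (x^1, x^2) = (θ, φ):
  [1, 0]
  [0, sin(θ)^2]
Non-zero Christoffel symbols (Γ^k_{ij} = Γ^k_{ji}):
Γ^θ_{φ φ} = -sin(2*θ)/2
Γ^φ_{θ φ} = 1/tan(θ)
R^θ_{θ θ θ} = 0 (a repeated index in an antisymmetric pair)
R^φ_{θ φ θ} = ∂_φ Γ^φ_{θ θ} - ∂_θ Γ^φ_{θ φ} + Γ^φ_{φ m} Γ^m_{θ θ} - Γ^φ_{θ m} Γ^m_{θ φ}
  = (0) - (-1/sin(θ)^2) + (0) - (1/tan(θ)^2) = 1
R_{θθ} = R^θ_{θ θ θ} + R^φ_{θ φ θ} = (0) + (1) = 1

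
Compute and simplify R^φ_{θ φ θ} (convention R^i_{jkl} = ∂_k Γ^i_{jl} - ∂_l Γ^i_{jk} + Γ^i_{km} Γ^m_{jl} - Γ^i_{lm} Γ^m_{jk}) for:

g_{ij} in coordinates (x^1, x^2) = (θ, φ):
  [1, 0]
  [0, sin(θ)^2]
Non-zero Christoffel symbols (Γ^k_{ij} = Γ^k_{ji}):
Γ^θ_{φ φ} = -sin(2*θ)/2
Γ^φ_{θ φ} = 1/tan(θ)
R^φ_{θ φ θ} = ∂_φ Γ^φ_{θ θ} - ∂_θ Γ^φ_{θ φ} + Γ^φ_{φ m} Γ^m_{θ θ} - Γ^φ_{θ m} Γ^m_{θ φ}
  = (0) - (-1/sin(θ)^2) + (0) - (1/tan(θ)^2) = 1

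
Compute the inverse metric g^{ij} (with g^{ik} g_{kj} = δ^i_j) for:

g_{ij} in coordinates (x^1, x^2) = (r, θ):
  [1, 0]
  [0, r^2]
The metric is diagonal, so g^{ij} is diagonal with entries 1/g_{ii}: diag(1, 1/(r^2)).
g^{ij}:
  [1, 0]
  [0, 1/r^2]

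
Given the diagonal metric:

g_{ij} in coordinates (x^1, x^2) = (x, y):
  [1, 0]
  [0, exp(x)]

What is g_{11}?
With x^1 = x, x^2 = y, g_{11} = g_{xx} is the row-1, column-1 entry of the matrix.
g_{11} = 1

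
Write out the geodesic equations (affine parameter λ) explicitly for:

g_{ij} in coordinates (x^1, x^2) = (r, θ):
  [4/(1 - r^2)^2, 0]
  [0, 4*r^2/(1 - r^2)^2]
Geodesic equation: d^2x^k/dλ^2 + Γ^k_{ij} (dx^i/dλ)(dx^j/dλ) = 0.
Non-zero Christoffel symbols:
Γ^r_{r r} = 2*r/(1 - r^2)
Γ^r_{θ θ} = (r^3 + r)/(r^2 - 1)
Γ^θ_{r θ} = (-r^2 - 1)/(r^3 - r)
Substituting (the symmetric pair Γ^k_{ij}, Γ^k_{ji} combines into a factor 2):
d^2r/dλ^2 + (2*r/(1 - r^2)) (dr/dλ)^2 + ((r^3 + r)/(r^2 - 1)) (dθ/dλ)^2 = 0
d^2θ/dλ^2 + ((-2*r^2 - 2)/(r^3 - r)) (dr/dλ)(dθ/dλ) = 0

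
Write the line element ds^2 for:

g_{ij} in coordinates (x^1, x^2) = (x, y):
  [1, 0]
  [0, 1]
ds^2 = g_{ij} dx^i dx^j; only the non-zero components contribute.
ds^2 = dx^2 + dy^2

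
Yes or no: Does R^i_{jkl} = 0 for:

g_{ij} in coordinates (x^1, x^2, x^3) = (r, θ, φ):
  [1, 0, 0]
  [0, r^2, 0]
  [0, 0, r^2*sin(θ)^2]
Non-zero Christoffel symbols:
Γ^r_{θ θ} = -r
Γ^r_{φ φ} = -r*sin(θ)^2
Γ^θ_{r θ} = 1/r
Γ^θ_{φ φ} = -sin(2*θ)/2
Γ^φ_{r φ} = 1/r
Γ^φ_{θ φ} = 1/tan(θ)
Ricci tensor: R_{rr} = 0, R_{rθ} = 0, R_{rφ} = 0, R_{θθ} = 0, R_{θφ} = 0, R_{φφ} = 0
All R_{ij} vanish; in 3 dimensions the Riemann tensor is fully determined by the Ricci tensor, so R^i_{jkl} = 0: the metric is flat (curvilinear coordinates on flat space).
Yes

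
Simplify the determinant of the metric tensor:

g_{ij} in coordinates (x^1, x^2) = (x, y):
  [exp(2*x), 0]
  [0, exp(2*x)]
For a 2×2 metric: det(g) = g_{11}·g_{22} - g_{12}·g_{21}
= (exp(2*x))·(exp(2*x)) - (0)·(0)
= exp(4*x) - 0
det(g) = exp(4*x)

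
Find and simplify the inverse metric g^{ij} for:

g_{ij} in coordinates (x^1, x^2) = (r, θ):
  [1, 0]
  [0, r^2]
The metric is diagonal, so g^{ij} is diagonal with entries 1/g_{ii}: diag(1, 1/(r^2)).
g^{ij}:
  [1, 0]
  [0, 1/r^2]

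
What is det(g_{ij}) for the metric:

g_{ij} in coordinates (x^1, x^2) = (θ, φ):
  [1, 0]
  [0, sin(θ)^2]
For a 2×2 metric: det(g) = g_{11}·g_{22} - g_{12}·g_{21}
= (1)·(sin(θ)^2) - (0)·(0)
= sin(θ)^2 - 0
det(g) = sin(θ)^2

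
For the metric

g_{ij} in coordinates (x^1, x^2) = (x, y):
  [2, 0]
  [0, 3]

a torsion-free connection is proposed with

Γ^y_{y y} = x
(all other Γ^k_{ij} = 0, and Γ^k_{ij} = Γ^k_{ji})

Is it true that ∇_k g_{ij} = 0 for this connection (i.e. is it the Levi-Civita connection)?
Using ∇_k g_{ij} = ∂_k g_{ij} - Γ^m_{ki} g_{mj} - Γ^m_{kj} g_{im}:
∇_y g_{yy} = (0) - (3*x) - (3*x) = -6*x ≠ 0
So the connection is not metric compatible (it is not the Levi-Civita connection).
No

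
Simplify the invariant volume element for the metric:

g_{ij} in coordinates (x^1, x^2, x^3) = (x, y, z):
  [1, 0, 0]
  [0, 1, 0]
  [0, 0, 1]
det(g) = 1
√|det(g)| = 1
Volume element: dV = 1 dx dy dz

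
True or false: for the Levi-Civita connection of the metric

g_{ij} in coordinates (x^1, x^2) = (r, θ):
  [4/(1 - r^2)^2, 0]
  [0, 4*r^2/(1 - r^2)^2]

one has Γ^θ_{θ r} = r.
Γ^θ_{θ r} = (1/2) g^{θθ} (∂_θ g_{θr} + ∂_r g_{θθ} - ∂_θ g_{θr}) = (1/2)((1 - r^2)^2/(4*r^2))((0) + (-8*(r^3 + r)/(r^2 - 1)^3) - (0)) = (-r^2 - 1)/(r^3 - r)
This differs from the proposed value r.
False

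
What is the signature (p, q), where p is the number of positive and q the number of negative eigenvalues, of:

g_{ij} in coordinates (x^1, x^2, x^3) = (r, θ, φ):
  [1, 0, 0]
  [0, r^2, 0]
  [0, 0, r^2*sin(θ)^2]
The metric is diagonal, so its eigenvalues are the diagonal entries: 1, r^2, r^2*sin(θ)^2 (at a generic point, where coordinate-dependent entries are positive).
3 positive, 0 negative.
(3, 0) - Riemannian (positive definite)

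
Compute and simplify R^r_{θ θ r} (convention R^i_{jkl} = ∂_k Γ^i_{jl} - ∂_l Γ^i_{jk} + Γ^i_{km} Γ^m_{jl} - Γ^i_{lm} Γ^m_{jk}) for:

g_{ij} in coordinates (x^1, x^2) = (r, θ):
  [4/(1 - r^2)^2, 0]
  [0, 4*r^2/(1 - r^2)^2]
Non-zero Christoffel symbols (Γ^k_{ij} = Γ^k_{ji}):
Γ^r_{r r} = 2*r/(1 - r^2)
Γ^r_{θ θ} = (r^3 + r)/(r^2 - 1)
Γ^θ_{r θ} = (-r^2 - 1)/(r^3 - r)
R^r_{θ θ r} = ∂_θ Γ^r_{θ r} - ∂_r Γ^r_{θ θ} + Γ^r_{θ m} Γ^m_{θ r} - Γ^r_{r m} Γ^m_{θ θ}
  = (0) - ((r^4 - 4*r^2 - 1)/(r^2 - 1)^2) + (-(r^2 + 1)^2/(r^2 - 1)^2) - (-2*r^2*(r^2 + 1)/(r^2 - 1)^2) = 4*r^2/(r^2 - 1)^2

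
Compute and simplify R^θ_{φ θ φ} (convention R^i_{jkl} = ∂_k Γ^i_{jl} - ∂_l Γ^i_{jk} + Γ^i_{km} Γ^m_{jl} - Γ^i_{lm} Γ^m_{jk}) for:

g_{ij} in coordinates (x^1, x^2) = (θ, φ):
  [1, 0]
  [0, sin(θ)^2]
Non-zero Christoffel symbols (Γ^k_{ij} = Γ^k_{ji}):
Γ^θ_{φ φ} = -sin(2*θ)/2
Γ^φ_{θ φ} = 1/tan(θ)
R^θ_{φ θ φ} = ∂_θ Γ^θ_{φ φ} - ∂_φ Γ^θ_{φ θ} + Γ^θ_{θ m} Γ^m_{φ φ} - Γ^θ_{φ m} Γ^m_{φ θ}
  = (-cos(2*θ)) - (0) + (0) - (-cos(θ)^2) = sin(θ)^2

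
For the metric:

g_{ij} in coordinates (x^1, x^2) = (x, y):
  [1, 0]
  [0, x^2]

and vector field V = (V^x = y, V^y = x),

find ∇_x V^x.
Non-zero Christoffel symbols:
Γ^x_{y y} = -x
Γ^y_{x y} = 1/x
∇_x V^x = ∂_x V^x + Γ^x_{x j} V^j
  = (0) + (0)(y) + (0)(x)
  = 0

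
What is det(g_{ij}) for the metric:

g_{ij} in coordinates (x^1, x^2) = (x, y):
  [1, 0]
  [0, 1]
For a 2×2 metric: det(g) = g_{11}·g_{22} - g_{12}·g_{21}
= (1)·(1) - (0)·(0)
= 1 - 0
det(g) = 1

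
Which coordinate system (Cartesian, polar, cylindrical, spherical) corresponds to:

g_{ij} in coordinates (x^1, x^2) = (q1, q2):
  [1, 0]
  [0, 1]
All components are constant and the metric is the identity, i.e. orthonormal rectilinear coordinates.
Cartesian (2D) coordinates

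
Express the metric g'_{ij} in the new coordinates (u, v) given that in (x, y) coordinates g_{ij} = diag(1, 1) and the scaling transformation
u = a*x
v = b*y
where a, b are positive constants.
Invert the transformation: x = u/a, y = v/b
g'_{ij} = (∂x^k/∂x'^i)(∂x^l/∂x'^j) g_{kl}; with g_{kl} = δ_{kl} this is Σ_k (∂x^k/∂x'^i)(∂x^k/∂x'^j).
Jacobian: ∂x/∂u = 1/a, ∂x/∂v = 0, ∂y/∂u = 0, ∂y/∂v = 1/b
g'_{uu} = (1/a)(1/a) + (0)(0) = 1/a^2
g'_{uv} = (1/a)(0) + (0)(1/b) = 0
g'_{vv} = (0)(0) + (1/b)(1/b) = 1/b^2
g'_{ij} = diag(1/a^2, 1/b^2)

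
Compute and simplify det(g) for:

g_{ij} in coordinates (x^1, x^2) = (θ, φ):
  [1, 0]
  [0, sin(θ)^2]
For a 2×2 metric: det(g) = g_{11}·g_{22} - g_{12}·g_{21}
= (1)·(sin(θ)^2) - (0)·(0)
= sin(θ)^2 - 0
det(g) = sin(θ)^2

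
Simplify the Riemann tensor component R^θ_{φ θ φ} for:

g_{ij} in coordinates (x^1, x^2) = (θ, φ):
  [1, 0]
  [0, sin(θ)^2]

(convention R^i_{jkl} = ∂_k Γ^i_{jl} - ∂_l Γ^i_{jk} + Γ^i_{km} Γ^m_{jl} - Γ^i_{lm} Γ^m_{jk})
Non-zero Christoffel symbols (Γ^k_{ij} = Γ^k_{ji}):
Γ^θ_{φ φ} = -sin(2*θ)/2
Γ^φ_{θ φ} = 1/tan(θ)
R^θ_{φ θ φ} = ∂_θ Γ^θ_{φ φ} - ∂_φ Γ^θ_{φ θ} + Γ^θ_{θ m} Γ^m_{φ φ} - Γ^θ_{φ m} Γ^m_{φ θ}
  = (-cos(2*θ)) - (0) + (0) - (-cos(θ)^2) = sin(θ)^2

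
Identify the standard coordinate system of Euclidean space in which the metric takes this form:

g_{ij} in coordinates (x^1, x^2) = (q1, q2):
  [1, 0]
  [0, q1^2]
The line element ds^2 = dq1^2 + q1^2 dq2^2 is dr^2 + r^2 dθ^2 with q1 = r, q2 = θ.
polar coordinates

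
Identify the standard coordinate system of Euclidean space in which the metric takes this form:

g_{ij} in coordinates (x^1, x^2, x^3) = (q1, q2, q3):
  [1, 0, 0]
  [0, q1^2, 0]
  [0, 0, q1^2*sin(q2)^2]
The line element ds^2 = dq1^2 + q1^2 dq2^2 + q1^2 sin(q2)^2 dq3^2 is dr^2 + r^2 dθ^2 + r^2 sin(θ)^2 dφ^2 with q1 = r, q2 = θ, q3 = φ.
spherical coordinates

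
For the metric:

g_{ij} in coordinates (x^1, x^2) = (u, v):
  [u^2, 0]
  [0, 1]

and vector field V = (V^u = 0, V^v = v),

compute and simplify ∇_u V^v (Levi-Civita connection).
Non-zero Christoffel symbols:
Γ^u_{u u} = 1/u
∇_u V^v = ∂_u V^v + Γ^v_{u j} V^j
  = (0) + (0)(0) + (0)(v)
  = 0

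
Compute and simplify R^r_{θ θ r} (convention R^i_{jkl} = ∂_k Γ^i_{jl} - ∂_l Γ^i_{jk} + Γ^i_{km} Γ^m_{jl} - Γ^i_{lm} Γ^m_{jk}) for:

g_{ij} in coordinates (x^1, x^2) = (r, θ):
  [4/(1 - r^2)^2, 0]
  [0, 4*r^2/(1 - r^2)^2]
Non-zero Christoffel symbols (Γ^k_{ij} = Γ^k_{ji}):
Γ^r_{r r} = 2*r/(1 - r^2)
Γ^r_{θ θ} = (r^3 + r)/(r^2 - 1)
Γ^θ_{r θ} = (-r^2 - 1)/(r^3 - r)
R^r_{θ θ r} = ∂_θ Γ^r_{θ r} - ∂_r Γ^r_{θ θ} + Γ^r_{θ m} Γ^m_{θ r} - Γ^r_{r m} Γ^m_{θ θ}
  = (0) - ((r^4 - 4*r^2 - 1)/(r^2 - 1)^2) + (-(r^2 + 1)^2/(r^2 - 1)^2) - (-2*r^2*(r^2 + 1)/(r^2 - 1)^2) = 4*r^2/(r^2 - 1)^2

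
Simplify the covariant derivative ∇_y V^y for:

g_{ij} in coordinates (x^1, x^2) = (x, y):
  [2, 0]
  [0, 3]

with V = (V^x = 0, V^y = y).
All Christoffel symbols are zero.
∇_y V^y = ∂_y V^y + Γ^y_{y j} V^j
  = (1) + (0)(0) + (0)(y)
  = 1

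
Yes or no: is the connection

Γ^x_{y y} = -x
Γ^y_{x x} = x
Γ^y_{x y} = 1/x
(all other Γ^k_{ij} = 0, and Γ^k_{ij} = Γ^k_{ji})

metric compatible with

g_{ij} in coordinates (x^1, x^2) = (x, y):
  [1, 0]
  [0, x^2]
Using ∇_k g_{ij} = ∂_k g_{ij} - Γ^m_{ki} g_{mj} - Γ^m_{kj} g_{im}:
∇_x g_{xy} = (0) - (x^3) - (0) = -x^3 ≠ 0
So the connection is not metric compatible (it is not the Levi-Civita connection).
No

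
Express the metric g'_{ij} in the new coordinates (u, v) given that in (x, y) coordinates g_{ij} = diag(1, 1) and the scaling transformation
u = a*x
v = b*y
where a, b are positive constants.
Invert the transformation: x = u/a, y = v/b
g'_{ij} = (∂x^k/∂x'^i)(∂x^l/∂x'^j) g_{kl}; with g_{kl} = δ_{kl} this is Σ_k (∂x^k/∂x'^i)(∂x^k/∂x'^j).
Jacobian: ∂x/∂u = 1/a, ∂x/∂v = 0, ∂y/∂u = 0, ∂y/∂v = 1/b
g'_{uu} = (1/a)(1/a) + (0)(0) = 1/a^2
g'_{uv} = (1/a)(0) + (0)(1/b) = 0
g'_{vv} = (0)(0) + (1/b)(1/b) = 1/b^2
g'_{ij} = diag(1/a^2, 1/b^2)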